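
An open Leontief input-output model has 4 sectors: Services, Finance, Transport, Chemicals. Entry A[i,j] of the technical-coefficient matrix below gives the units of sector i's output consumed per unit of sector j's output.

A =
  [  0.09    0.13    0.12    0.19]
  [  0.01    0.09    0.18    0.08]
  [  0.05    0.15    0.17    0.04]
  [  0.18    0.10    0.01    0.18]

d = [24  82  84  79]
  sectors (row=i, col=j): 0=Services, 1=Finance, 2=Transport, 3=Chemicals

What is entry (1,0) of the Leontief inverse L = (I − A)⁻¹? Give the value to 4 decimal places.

Form M = I − A:
  [  0.91   -0.13   -0.12   -0.19]
  [ -0.01    0.91   -0.18   -0.08]
  [ -0.05   -0.15    0.83   -0.04]
  [ -0.18   -0.10   -0.01    0.82]
Leontief inverse L = M⁻¹:
  [  1.1745    0.2386    0.2252    0.3064]
  [  0.0547    1.1652    0.2623    0.1392]
  [  0.0934    0.2345    1.2705    0.1065]
  [  0.2656    0.1973    0.0969    1.3050]
Total output x = L · d:
  x_0 = 1.1745·24 + 0.2386·82 + 0.2252·84 + 0.3064·79 = 90.8785
  x_1 = 0.0547·24 + 1.1652·82 + 0.2623·84 + 0.1392·79 = 129.8910
  x_2 = 0.0934·24 + 0.2345·82 + 1.2705·84 + 0.1065·79 = 136.6017
  x_3 = 0.2656·24 + 0.1973·82 + 0.0969·84 + 1.3050·79 = 133.7966

L[1,0] = 0.0547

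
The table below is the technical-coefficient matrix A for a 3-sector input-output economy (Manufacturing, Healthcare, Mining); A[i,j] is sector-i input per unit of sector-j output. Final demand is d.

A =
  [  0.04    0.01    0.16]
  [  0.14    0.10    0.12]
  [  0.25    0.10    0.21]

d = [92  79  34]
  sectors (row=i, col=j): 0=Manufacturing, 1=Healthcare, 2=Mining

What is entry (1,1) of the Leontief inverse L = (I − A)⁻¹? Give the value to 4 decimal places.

L[1,1] = 1.1378

Form M = I − A:
  [  0.96   -0.01   -0.16]
  [ -0.14    0.90   -0.12]
  [ -0.25   -0.10    0.79]
Leontief inverse L = M⁻¹:
  [  1.1071    0.0379    0.2300]
  [  0.2227    1.1378    0.2179]
  [  0.3785    0.1560    1.3662]
Total output x = L · d:
  x_0 = 1.1071·92 + 0.0379·79 + 0.2300·34 = 112.6601
  x_1 = 0.2227·92 + 1.1378·79 + 0.2179·34 = 117.7826
  x_2 = 0.3785·92 + 0.1560·79 + 1.3662·34 = 93.5991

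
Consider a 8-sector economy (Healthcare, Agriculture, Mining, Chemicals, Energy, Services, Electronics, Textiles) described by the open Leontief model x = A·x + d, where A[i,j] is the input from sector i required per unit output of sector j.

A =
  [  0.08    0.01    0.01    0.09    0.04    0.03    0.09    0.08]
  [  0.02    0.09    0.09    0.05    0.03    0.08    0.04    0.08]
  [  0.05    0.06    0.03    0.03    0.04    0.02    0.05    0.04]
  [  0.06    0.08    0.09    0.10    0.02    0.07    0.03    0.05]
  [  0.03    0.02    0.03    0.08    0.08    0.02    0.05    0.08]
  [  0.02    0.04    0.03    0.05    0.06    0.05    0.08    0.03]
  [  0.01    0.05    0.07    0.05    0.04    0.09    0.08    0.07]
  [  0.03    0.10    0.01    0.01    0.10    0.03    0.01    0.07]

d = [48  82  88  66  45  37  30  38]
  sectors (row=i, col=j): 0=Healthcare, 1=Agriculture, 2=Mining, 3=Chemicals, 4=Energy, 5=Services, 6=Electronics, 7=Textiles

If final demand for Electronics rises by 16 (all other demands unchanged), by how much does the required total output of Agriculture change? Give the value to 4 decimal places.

Form M = I − A:
  [  0.92   -0.01   -0.01   -0.09   -0.04   -0.03   -0.09   -0.08]
  [ -0.02    0.91   -0.09   -0.05   -0.03   -0.08   -0.04   -0.08]
  [ -0.05   -0.06    0.97   -0.03   -0.04   -0.02   -0.05   -0.04]
  [ -0.06   -0.08   -0.09    0.90   -0.02   -0.07   -0.03   -0.05]
  [ -0.03   -0.02   -0.03   -0.08    0.92   -0.02   -0.05   -0.08]
  [ -0.02   -0.04   -0.03   -0.05   -0.06    0.95   -0.08   -0.03]
  [ -0.01   -0.05   -0.07   -0.05   -0.04   -0.09    0.92   -0.07]
  [ -0.03   -0.10   -0.01   -0.01   -0.10   -0.03   -0.01    0.93]
Leontief inverse L = M⁻¹:
  [  1.1089    0.0528    0.0440    0.1347    0.0787    0.0682    0.1292    0.1278]
  [  0.0478    1.1413    0.1279    0.0914    0.0722    0.1202    0.0800    0.1288]
  [  0.0700    0.0921    1.0559    0.0613    0.0681    0.0480    0.0789    0.0760]
  [  0.0935    0.1322    0.1316    1.1491    0.0607    0.1130    0.0737    0.1013]
  [  0.0548    0.0598    0.0605    0.1189    1.1168    0.0519    0.0817    0.1227]
  [  0.0405    0.0753    0.0605    0.0856    0.0917    1.0827    0.1132    0.0685]
  [  0.0352    0.0972    0.1063    0.0904    0.0811    0.1297    1.1203    0.1163]
  [  0.0502    0.1367    0.0375    0.0437    0.1356    0.0588    0.0389    1.1118]
Total output x = L · d:
  x_0 = 1.1089·48 + 0.0528·82 + 0.0440·88 + 0.1347·66 + 0.0787·45 + 0.0682·37 + 0.1292·30 + 0.1278·38 = 85.1149
  x_1 = 0.0478·48 + 1.1413·82 + 0.1279·88 + 0.0914·66 + 0.0722·45 + 0.1202·37 + 0.0800·30 + 0.1288·38 = 128.1612
  x_2 = 0.0700·48 + 0.0921·82 + 1.0559·88 + 0.0613·66 + 0.0681·45 + 0.0480·37 + 0.0789·30 + 0.0760·38 = 117.9746
  x_3 = 0.0935·48 + 0.1322·82 + 0.1316·88 + 1.1491·66 + 0.0607·45 + 0.1130·37 + 0.0737·30 + 0.1013·38 = 115.7177
  x_4 = 0.0548·48 + 0.0598·82 + 0.0605·88 + 0.1189·66 + 1.1168·45 + 0.0519·37 + 0.0817·30 + 0.1227·38 = 79.9916
  x_5 = 0.0405·48 + 0.0753·82 + 0.0605·88 + 0.0856·66 + 0.0917·45 + 1.0827·37 + 0.1132·30 + 0.0685·38 = 69.2793
  x_6 = 0.0352·48 + 0.0972·82 + 0.1063·88 + 0.0904·66 + 0.0811·45 + 0.1297·37 + 1.1203·30 + 0.1163·38 = 71.4602
  x_7 = 0.0502·48 + 0.1367·82 + 0.0375·88 + 0.0437·66 + 0.1356·45 + 0.0588·37 + 0.0389·30 + 1.1118·38 = 71.5039
Δx_1 = L[1,6] · Δd_6 = 0.0800 · 16 = 1.2801

1.2801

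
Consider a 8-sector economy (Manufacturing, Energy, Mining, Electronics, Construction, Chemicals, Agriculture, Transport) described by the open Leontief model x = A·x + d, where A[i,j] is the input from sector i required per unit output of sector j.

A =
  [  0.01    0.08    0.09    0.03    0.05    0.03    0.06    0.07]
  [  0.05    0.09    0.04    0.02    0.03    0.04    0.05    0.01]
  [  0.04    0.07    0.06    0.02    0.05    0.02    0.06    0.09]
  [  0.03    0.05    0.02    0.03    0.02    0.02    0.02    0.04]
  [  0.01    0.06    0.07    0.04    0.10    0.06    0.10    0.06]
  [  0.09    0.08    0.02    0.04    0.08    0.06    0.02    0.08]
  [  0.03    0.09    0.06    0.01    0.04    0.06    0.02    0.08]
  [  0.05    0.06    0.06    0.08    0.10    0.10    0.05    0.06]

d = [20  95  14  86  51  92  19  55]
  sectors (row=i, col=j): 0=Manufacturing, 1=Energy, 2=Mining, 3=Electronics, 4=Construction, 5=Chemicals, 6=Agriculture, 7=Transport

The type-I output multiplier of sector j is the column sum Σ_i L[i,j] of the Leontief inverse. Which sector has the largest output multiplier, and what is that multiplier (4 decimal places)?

Energy (2.0003)

Form M = I − A:
  [  0.99   -0.08   -0.09   -0.03   -0.05   -0.03   -0.06   -0.07]
  [ -0.05    0.91   -0.04   -0.02   -0.03   -0.04   -0.05   -0.01]
  [ -0.04   -0.07    0.94   -0.02   -0.05   -0.02   -0.06   -0.09]
  [ -0.03   -0.05   -0.02    0.97   -0.02   -0.02   -0.02   -0.04]
  [ -0.01   -0.06   -0.07   -0.04    0.90   -0.06   -0.10   -0.06]
  [ -0.09   -0.08   -0.02   -0.04   -0.08    0.94   -0.02   -0.08]
  [ -0.03   -0.09   -0.06   -0.01   -0.04   -0.06    0.98   -0.08]
  [ -0.05   -0.06   -0.06   -0.08   -0.10   -0.10   -0.05    0.94]
Leontief inverse L = M⁻¹:
  [  1.0393    0.1332    0.1281    0.0545    0.0933    0.0668    0.0960    0.1132]
  [  0.0721    1.1327    0.0693    0.0364    0.0603    0.0659    0.0768    0.0416]
  [  0.0678    0.1226    1.0994    0.0455    0.0941    0.0580    0.0962    0.1327]
  [  0.0456    0.0787    0.0404    1.0437    0.0427    0.0397    0.0389    0.0619]
  [  0.0443    0.1236    0.1155    0.0691    1.1540    0.1055    0.1432    0.1134]
  [  0.1216    0.1396    0.0644    0.0700    0.1314    1.1024    0.0623    0.1272]
  [  0.0596    0.1406    0.0956    0.0348    0.0828    0.0960    1.0543    0.1197]
  [  0.0889    0.1294    0.1091    0.1136    0.1596    0.1484    0.0974    1.1182]
Total output x = L · d:
  x_0 = 1.0393·20 + 0.1332·95 + 0.1281·14 + 0.0545·86 + 0.0933·51 + 0.0668·92 + 0.0960·19 + 0.1132·55 = 58.8757
  x_1 = 0.0721·20 + 1.1327·95 + 0.0693·14 + 0.0364·86 + 0.0603·51 + 0.0659·92 + 0.0768·19 + 0.0416·55 = 126.0448
  x_2 = 0.0678·20 + 0.1226·95 + 1.0994·14 + 0.0455·86 + 0.0941·51 + 0.0580·92 + 0.0962·19 + 0.1327·55 = 51.5687
  x_3 = 0.0456·20 + 0.0787·95 + 0.0404·14 + 1.0437·86 + 0.0427·51 + 0.0397·92 + 0.0389·19 + 0.0619·55 = 108.6845
  x_4 = 0.0443·20 + 0.1236·95 + 0.1155·14 + 0.0691·86 + 1.1540·51 + 0.1055·92 + 0.1432·19 + 0.1134·55 = 97.6998
  x_5 = 0.1216·20 + 0.1396·95 + 0.0644·14 + 0.0700·86 + 0.1314·51 + 1.1024·92 + 0.0623·19 + 0.1272·55 = 138.9249
  x_6 = 0.0596·20 + 0.1406·95 + 0.0956·14 + 0.0348·86 + 0.0828·51 + 0.0960·92 + 1.0543·19 + 0.1197·55 = 58.5470
  x_7 = 0.0889·20 + 0.1294·95 + 0.1091·14 + 0.1136·86 + 0.1596·51 + 0.1484·92 + 0.0974·19 + 1.1182·55 = 110.5161
Output multipliers (column sums of L):
  Manufacturing: 1.5393
  Energy: 2.0003
  Mining: 1.7217
  Electronics: 1.4676
  Construction: 1.8183
  Chemicals: 1.6828
  Agriculture: 1.6652
  Transport: 1.8280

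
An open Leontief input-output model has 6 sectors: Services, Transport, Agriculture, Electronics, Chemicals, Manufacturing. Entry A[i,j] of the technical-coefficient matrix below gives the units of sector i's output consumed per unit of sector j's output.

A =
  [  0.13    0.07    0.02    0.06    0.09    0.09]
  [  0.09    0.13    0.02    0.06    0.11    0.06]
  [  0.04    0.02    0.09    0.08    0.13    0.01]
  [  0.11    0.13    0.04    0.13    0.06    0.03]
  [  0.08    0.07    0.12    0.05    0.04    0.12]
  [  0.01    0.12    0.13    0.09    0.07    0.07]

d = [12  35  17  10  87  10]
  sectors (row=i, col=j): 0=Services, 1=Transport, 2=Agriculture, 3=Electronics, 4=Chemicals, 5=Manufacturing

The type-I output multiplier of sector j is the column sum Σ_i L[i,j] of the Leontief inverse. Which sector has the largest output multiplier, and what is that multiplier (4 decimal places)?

Form M = I − A:
  [  0.87   -0.07   -0.02   -0.06   -0.09   -0.09]
  [ -0.09    0.87   -0.02   -0.06   -0.11   -0.06]
  [ -0.04   -0.02    0.91   -0.08   -0.13   -0.01]
  [ -0.11   -0.13   -0.04    0.87   -0.06   -0.03]
  [ -0.08   -0.07   -0.12   -0.05    0.96   -0.12]
  [ -0.01   -0.12   -0.13   -0.09   -0.07    0.93]
Leontief inverse L = M⁻¹:
  [  1.2008    0.1508    0.0778    0.1252    0.1593    0.1514]
  [  0.1631    1.2145    0.0772    0.1252    0.1817    0.1225]
  [  0.0947    0.0760    1.1406    0.1329    0.1843    0.0544]
  [  0.1931    0.2212    0.0931    1.2039    0.1379    0.0906]
  [  0.1434    0.1473    0.1837    0.1191    1.1169    0.1733]
  [  0.0767    0.2015    0.1931    0.1615    0.1483    1.1221]
Total output x = L · d:
  x_0 = 1.2008·12 + 0.1508·35 + 0.0778·17 + 0.1252·10 + 0.1593·87 + 0.1514·10 = 37.6318
  x_1 = 0.1631·12 + 1.2145·35 + 0.0772·17 + 0.1252·10 + 0.1817·87 + 0.1225·10 = 64.0624
  x_2 = 0.0947·12 + 0.0760·35 + 1.1406·17 + 0.1329·10 + 0.1843·87 + 0.0544·10 = 41.0944
  x_3 = 0.1931·12 + 0.2212·35 + 0.0931·17 + 1.2039·10 + 0.1379·87 + 0.0906·10 = 36.5830
  x_4 = 0.1434·12 + 0.1473·35 + 0.1837·17 + 0.1191·10 + 1.1169·87 + 0.1733·10 = 110.0988
  x_5 = 0.0767·12 + 0.2015·35 + 0.1931·17 + 0.1615·10 + 0.1483·87 + 1.1221·10 = 36.9951
Output multipliers (column sums of L):
  Services: 1.8718
  Transport: 2.0113
  Agriculture: 1.7655
  Electronics: 1.8677
  Chemicals: 1.9284
  Manufacturing: 1.7142

Transport (2.0113)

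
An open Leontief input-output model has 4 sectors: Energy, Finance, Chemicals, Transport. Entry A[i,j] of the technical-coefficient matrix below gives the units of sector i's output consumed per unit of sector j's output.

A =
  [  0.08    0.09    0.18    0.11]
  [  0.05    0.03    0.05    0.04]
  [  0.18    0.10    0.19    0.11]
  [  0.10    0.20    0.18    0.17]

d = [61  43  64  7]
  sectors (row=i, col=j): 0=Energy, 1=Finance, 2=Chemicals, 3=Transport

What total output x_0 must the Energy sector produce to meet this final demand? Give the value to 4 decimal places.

102.0733

Form M = I − A:
  [  0.92   -0.09   -0.18   -0.11]
  [ -0.05    0.97   -0.05   -0.04]
  [ -0.18   -0.10    0.81   -0.11]
  [ -0.10   -0.20   -0.18    0.83]
Leontief inverse L = M⁻¹:
  [  1.1824    0.1857    0.3205    0.2081]
  [  0.0861    1.0651    0.1018    0.0762]
  [  0.3045    0.2170    1.3672    0.2320]
  [  0.2292    0.3261    0.3596    1.2986]
Total output x = L · d:
  x_0 = 1.1824·61 + 0.1857·43 + 0.3205·64 + 0.2081·7 = 102.0733
  x_1 = 0.0861·61 + 1.0651·43 + 0.1018·64 + 0.0762·7 = 58.1029
  x_2 = 0.3045·61 + 0.2170·43 + 1.3672·64 + 0.2320·7 = 117.0320
  x_3 = 0.2292·61 + 0.3261·43 + 0.3596·64 + 1.2986·7 = 60.1128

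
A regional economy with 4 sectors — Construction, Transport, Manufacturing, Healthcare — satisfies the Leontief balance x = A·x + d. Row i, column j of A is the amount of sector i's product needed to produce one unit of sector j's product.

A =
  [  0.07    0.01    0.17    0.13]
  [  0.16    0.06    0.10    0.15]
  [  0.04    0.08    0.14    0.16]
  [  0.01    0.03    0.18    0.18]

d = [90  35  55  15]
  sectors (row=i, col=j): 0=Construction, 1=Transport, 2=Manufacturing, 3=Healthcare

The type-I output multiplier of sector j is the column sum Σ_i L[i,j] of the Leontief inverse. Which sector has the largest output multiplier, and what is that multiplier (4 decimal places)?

Healthcare (2.0807)

Form M = I − A:
  [  0.93   -0.01   -0.17   -0.13]
  [ -0.16    0.94   -0.10   -0.15]
  [ -0.04   -0.08    0.86   -0.16]
  [ -0.01   -0.03   -0.18    0.82]
Leontief inverse L = M⁻¹:
  [  1.0967    0.0422    0.2708    0.2344]
  [  0.2008    1.0939    0.2246    0.2758]
  [  0.0767    0.1160    1.2494    0.2772]
  [  0.0376    0.0660    0.2858    1.2933]
Total output x = L · d:
  x_0 = 1.0967·90 + 0.0422·35 + 0.2708·55 + 0.2344·15 = 118.5870
  x_1 = 0.2008·90 + 1.0939·35 + 0.2246·55 + 0.2758·15 = 72.8499
  x_2 = 0.0767·90 + 0.1160·35 + 1.2494·55 + 0.2772·15 = 83.8380
  x_3 = 0.0376·90 + 0.0660·35 + 0.2858·55 + 1.2933·15 = 40.8076
Output multipliers (column sums of L):
  Construction: 1.4117
  Transport: 1.3181
  Manufacturing: 2.0306
  Healthcare: 2.0807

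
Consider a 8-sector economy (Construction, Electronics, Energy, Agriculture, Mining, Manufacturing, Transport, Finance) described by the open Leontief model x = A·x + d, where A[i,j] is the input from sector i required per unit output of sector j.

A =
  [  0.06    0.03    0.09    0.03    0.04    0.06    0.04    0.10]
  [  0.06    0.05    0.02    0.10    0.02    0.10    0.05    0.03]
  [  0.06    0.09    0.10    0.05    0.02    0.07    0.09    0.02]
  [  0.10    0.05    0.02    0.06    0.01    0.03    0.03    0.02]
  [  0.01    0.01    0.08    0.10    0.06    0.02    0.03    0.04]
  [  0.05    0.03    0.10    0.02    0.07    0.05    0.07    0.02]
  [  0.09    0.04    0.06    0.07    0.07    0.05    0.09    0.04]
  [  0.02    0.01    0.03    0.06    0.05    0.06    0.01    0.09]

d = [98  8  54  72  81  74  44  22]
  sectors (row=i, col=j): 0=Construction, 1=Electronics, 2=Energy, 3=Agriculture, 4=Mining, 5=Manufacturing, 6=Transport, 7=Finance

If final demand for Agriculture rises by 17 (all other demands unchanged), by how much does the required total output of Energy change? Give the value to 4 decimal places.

Form M = I − A:
  [  0.94   -0.03   -0.09   -0.03   -0.04   -0.06   -0.04   -0.10]
  [ -0.06    0.95   -0.02   -0.10   -0.02   -0.10   -0.05   -0.03]
  [ -0.06   -0.09    0.90   -0.05   -0.02   -0.07   -0.09   -0.02]
  [ -0.10   -0.05   -0.02    0.94   -0.01   -0.03   -0.03   -0.02]
  [ -0.01   -0.01   -0.08   -0.10    0.94   -0.02   -0.03   -0.04]
  [ -0.05   -0.03   -0.10   -0.02   -0.07    0.95   -0.07   -0.02]
  [ -0.09   -0.04   -0.06   -0.07   -0.07   -0.05    0.91   -0.04]
  [ -0.02   -0.01   -0.03   -0.06   -0.05   -0.06   -0.01    0.91]
Leontief inverse L = M⁻¹:
  [  1.1014    0.0608    0.1409    0.0737    0.0728    0.1031    0.0800    0.1367]
  [  0.1056    1.0788    0.0655    0.1404    0.0505    0.1390    0.0881    0.0608]
  [  0.1148    0.1296    1.1575    0.1017    0.0559    0.1216    0.1418    0.0559]
  [  0.1342    0.0720    0.0542    1.0906    0.0314    0.0612    0.0574    0.0475]
  [  0.0454    0.0357    0.1161    0.1361    1.0819    0.0494    0.0601    0.0630]
  [  0.0910    0.0612    0.1510    0.0629    0.1012    1.0891    0.1120    0.0500]
  [  0.1421    0.0749    0.1173    0.1220    0.1075    0.0965    1.1367    0.0802]
  [  0.0481    0.0290    0.0632    0.0914    0.0734    0.0874    0.0344    1.1152]
Total output x = L · d:
  x_0 = 1.1014·98 + 0.0608·8 + 0.1409·54 + 0.0737·72 + 0.0728·81 + 0.1031·74 + 0.0800·44 + 0.1367·22 = 141.3952
  x_1 = 0.1056·98 + 1.0788·8 + 0.0655·54 + 0.1404·72 + 0.0505·81 + 0.1390·74 + 0.0881·44 + 0.0608·22 = 52.2181
  x_2 = 0.1148·98 + 0.1296·8 + 1.1575·54 + 0.1017·72 + 0.0559·81 + 0.1216·74 + 0.1418·44 + 0.0559·22 = 103.1147
  x_3 = 0.1342·98 + 0.0720·8 + 0.0542·54 + 1.0906·72 + 0.0314·81 + 0.0612·74 + 0.0574·44 + 0.0475·22 = 105.8165
  x_4 = 0.0454·98 + 0.0357·8 + 0.1161·54 + 0.1361·72 + 1.0819·81 + 0.0494·74 + 0.0601·44 + 0.0630·22 = 116.1267
  x_5 = 0.0910·98 + 0.0612·8 + 0.1510·54 + 0.0629·72 + 0.1012·81 + 1.0891·74 + 0.1120·44 + 0.0500·22 = 116.9157
  x_6 = 0.1421·98 + 0.0749·8 + 0.1173·54 + 0.1220·72 + 0.1075·81 + 0.0965·74 + 1.1367·44 + 0.0802·22 = 97.2732
  x_7 = 0.0481·98 + 0.0290·8 + 0.0632·54 + 0.0914·72 + 0.0734·81 + 0.0874·74 + 0.0344·44 + 1.1152·22 = 53.3918
Δx_2 = L[2,3] · Δd_3 = 0.1017 · 17 = 1.7288

1.7288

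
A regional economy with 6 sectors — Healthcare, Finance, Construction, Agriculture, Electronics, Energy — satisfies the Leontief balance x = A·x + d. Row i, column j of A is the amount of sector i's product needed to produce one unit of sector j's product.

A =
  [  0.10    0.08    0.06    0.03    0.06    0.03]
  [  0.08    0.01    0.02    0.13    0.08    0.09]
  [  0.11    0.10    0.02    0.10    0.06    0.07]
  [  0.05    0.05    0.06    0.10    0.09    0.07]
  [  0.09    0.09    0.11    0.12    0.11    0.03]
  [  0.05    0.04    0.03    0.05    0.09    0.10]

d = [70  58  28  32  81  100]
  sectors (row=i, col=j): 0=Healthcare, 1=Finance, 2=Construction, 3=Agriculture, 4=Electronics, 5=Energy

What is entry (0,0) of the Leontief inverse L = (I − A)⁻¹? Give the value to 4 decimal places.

L[0,0] = 1.1525

Form M = I − A:
  [  0.90   -0.08   -0.06   -0.03   -0.06   -0.03]
  [ -0.08    0.99   -0.02   -0.13   -0.08   -0.09]
  [ -0.11   -0.10    0.98   -0.10   -0.06   -0.07]
  [ -0.05   -0.05   -0.06    0.90   -0.09   -0.07]
  [ -0.09   -0.09   -0.11   -0.12    0.89   -0.03]
  [ -0.05   -0.04   -0.03   -0.05   -0.09    0.90]
Leontief inverse L = M⁻¹:
  [  1.1525    0.1195    0.0926    0.0844    0.1101    0.0678]
  [  0.1333    1.0549    0.0612    0.1898    0.1407    0.1341]
  [  0.1713    0.1459    1.0619    0.1682    0.1254    0.1201]
  [  0.1074    0.0964    0.1007    1.1666    0.1525    0.1169]
  [  0.1690    0.1524    0.1626    0.2093    1.1899    0.0895]
  [  0.0985    0.0790    0.0651    0.1045    0.1440    1.1403]
Total output x = L · d:
  x_0 = 1.1525·70 + 0.1195·58 + 0.0926·28 + 0.0844·32 + 0.1101·81 + 0.0678·100 = 108.5969
  x_1 = 0.1333·70 + 1.0549·58 + 0.0612·28 + 0.1898·32 + 0.1407·81 + 0.1341·100 = 103.1123
  x_2 = 0.1713·70 + 0.1459·58 + 1.0619·28 + 0.1682·32 + 0.1254·81 + 0.1201·100 = 77.7397
  x_3 = 0.1074·70 + 0.0964·58 + 0.1007·28 + 1.1666·32 + 0.1525·81 + 0.1169·100 = 77.2953
  x_4 = 0.1690·70 + 0.1524·58 + 0.1626·28 + 0.2093·32 + 1.1899·81 + 0.0895·100 = 137.2480
  x_5 = 0.0985·70 + 0.0790·58 + 0.0651·28 + 0.1045·32 + 0.1440·81 + 1.1403·100 = 142.3374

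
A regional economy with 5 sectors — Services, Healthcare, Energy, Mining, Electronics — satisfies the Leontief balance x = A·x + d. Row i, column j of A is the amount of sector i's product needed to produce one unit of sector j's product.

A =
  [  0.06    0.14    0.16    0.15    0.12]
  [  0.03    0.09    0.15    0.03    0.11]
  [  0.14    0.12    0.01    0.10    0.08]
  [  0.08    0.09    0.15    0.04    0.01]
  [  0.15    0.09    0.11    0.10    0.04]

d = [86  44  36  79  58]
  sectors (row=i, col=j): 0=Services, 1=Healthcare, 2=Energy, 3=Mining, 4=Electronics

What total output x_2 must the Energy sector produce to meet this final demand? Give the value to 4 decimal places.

Form M = I − A:
  [  0.94   -0.14   -0.16   -0.15   -0.12]
  [ -0.03    0.91   -0.15   -0.03   -0.11]
  [ -0.14   -0.12    0.99   -0.10   -0.08]
  [ -0.08   -0.09   -0.15    0.96   -0.01]
  [ -0.15   -0.09   -0.11   -0.10    0.96]
Leontief inverse L = M⁻¹:
  [  1.1679    0.2615    0.2875    0.2417    0.2024]
  [  0.1060    1.1711    0.2274    0.0943    0.1674]
  [  0.2111    0.2113    1.1184    0.1712    0.1456]
  [  0.1427    0.1666    0.2223    1.0993    0.0669]
  [  0.2315    0.1922    0.2175    0.1807    1.1126]
Total output x = L · d:
  x_0 = 1.1679·86 + 0.2615·44 + 0.2875·36 + 0.2417·79 + 0.2024·58 = 153.1244
  x_1 = 0.1060·86 + 1.1711·44 + 0.2274·36 + 0.0943·79 + 0.1674·58 = 85.9856
  x_2 = 0.2111·86 + 0.2113·44 + 1.1184·36 + 0.1712·79 + 0.1456·58 = 89.6854
  x_3 = 0.1427·86 + 0.1666·44 + 0.2223·36 + 1.0993·79 + 0.0669·58 = 118.3245
  x_4 = 0.2315·86 + 0.1922·44 + 0.2175·36 + 0.1807·79 + 1.1126·58 = 115.0054

89.6854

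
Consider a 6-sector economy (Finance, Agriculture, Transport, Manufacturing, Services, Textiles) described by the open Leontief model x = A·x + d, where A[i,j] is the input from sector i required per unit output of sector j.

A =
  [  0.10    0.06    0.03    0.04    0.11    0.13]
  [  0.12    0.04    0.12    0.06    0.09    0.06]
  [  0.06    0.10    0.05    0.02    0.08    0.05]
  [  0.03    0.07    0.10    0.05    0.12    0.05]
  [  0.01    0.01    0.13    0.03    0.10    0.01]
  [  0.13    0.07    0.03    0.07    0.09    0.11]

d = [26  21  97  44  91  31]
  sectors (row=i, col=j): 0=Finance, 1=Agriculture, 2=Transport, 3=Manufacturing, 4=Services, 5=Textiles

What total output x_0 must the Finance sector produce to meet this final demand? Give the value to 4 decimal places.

67.5994

Form M = I − A:
  [  0.90   -0.06   -0.03   -0.04   -0.11   -0.13]
  [ -0.12    0.96   -0.12   -0.06   -0.09   -0.06]
  [ -0.06   -0.10    0.95   -0.02   -0.08   -0.05]
  [ -0.03   -0.07   -0.10    0.95   -0.12   -0.05]
  [ -0.01   -0.01   -0.13   -0.03    0.90   -0.01]
  [ -0.13   -0.07   -0.03   -0.07   -0.09    0.89]
Leontief inverse L = M⁻¹:
  [  1.1628    0.1034    0.0898    0.0772    0.1896    0.1883]
  [  0.1791    1.0888    0.1802    0.0941    0.1710    0.1169]
  [  0.1072    0.1327    1.0997    0.0471    0.1395    0.0906]
  [  0.0760    0.1084    0.1580    1.0785    0.1870    0.0900]
  [  0.0351    0.0373    0.1682    0.0459    1.1435    0.0325]
  [  0.1971    0.1175    0.0938    0.1097    0.1762    1.1737]
Total output x = L · d:
  x_0 = 1.1628·26 + 0.1034·21 + 0.0898·97 + 0.0772·44 + 0.1896·91 + 0.1883·31 = 67.5994
  x_1 = 0.1791·26 + 1.0888·21 + 0.1802·97 + 0.0941·44 + 0.1710·91 + 0.1169·31 = 68.3283
  x_2 = 0.1072·26 + 0.1327·21 + 1.0997·97 + 0.0471·44 + 0.1395·91 + 0.0906·31 = 129.8206
  x_3 = 0.0760·26 + 0.1084·21 + 0.1580·97 + 1.0785·44 + 0.1870·91 + 0.0900·31 = 86.8427
  x_4 = 0.0351·26 + 0.0373·21 + 0.1682·97 + 0.0459·44 + 1.1435·91 + 0.0325·31 = 125.0895
  x_5 = 0.1971·26 + 0.1175·21 + 0.0938·97 + 0.1097·44 + 0.1762·91 + 1.1737·31 = 73.9355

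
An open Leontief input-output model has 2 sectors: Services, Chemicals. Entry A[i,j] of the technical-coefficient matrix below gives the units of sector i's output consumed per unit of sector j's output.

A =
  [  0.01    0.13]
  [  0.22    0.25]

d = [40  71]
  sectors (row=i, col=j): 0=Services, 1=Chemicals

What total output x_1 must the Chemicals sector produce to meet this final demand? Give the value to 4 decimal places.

110.7858

Form M = I − A:
  [  0.99   -0.13]
  [ -0.22    0.75]
Leontief inverse L = M⁻¹:
  [  1.0506    0.1821]
  [  0.3082    1.3867]
Total output x = L · d:
  x_0 = 1.0506·40 + 0.1821·71 = 54.9517
  x_1 = 0.3082·40 + 1.3867·71 = 110.7858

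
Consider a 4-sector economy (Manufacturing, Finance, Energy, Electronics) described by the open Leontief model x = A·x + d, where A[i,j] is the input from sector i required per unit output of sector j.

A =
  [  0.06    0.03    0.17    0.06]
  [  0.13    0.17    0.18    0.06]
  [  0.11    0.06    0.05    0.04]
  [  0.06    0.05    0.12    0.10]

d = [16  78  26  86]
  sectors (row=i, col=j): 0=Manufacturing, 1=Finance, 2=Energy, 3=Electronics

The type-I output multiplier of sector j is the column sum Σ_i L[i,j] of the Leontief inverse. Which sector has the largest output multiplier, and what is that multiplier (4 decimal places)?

Energy (1.7883)

Form M = I − A:
  [  0.94   -0.03   -0.17   -0.06]
  [ -0.13    0.83   -0.18   -0.06]
  [ -0.11   -0.06    0.95   -0.04]
  [ -0.06   -0.05   -0.12    0.90]
Leontief inverse L = M⁻¹:
  [  1.1036    0.0611    0.2201    0.0874]
  [  0.2120    1.2398    0.2867    0.1095]
  [  0.1456    0.0889    1.1037    0.0647]
  [  0.1048    0.0848    0.1778    1.1316]
Total output x = L · d:
  x_0 = 1.1036·16 + 0.0611·78 + 0.2201·26 + 0.0874·86 = 35.6625
  x_1 = 0.2120·16 + 1.2398·78 + 0.2867·26 + 0.1095·86 = 116.9699
  x_2 = 0.1456·16 + 0.0889·78 + 1.1037·26 + 0.0647·86 = 43.5268
  x_3 = 0.1048·16 + 0.0848·78 + 0.1778·26 + 1.1316·86 = 110.2350
Output multipliers (column sums of L):
  Manufacturing: 1.5660
  Finance: 1.4746
  Energy: 1.7883
  Electronics: 1.3933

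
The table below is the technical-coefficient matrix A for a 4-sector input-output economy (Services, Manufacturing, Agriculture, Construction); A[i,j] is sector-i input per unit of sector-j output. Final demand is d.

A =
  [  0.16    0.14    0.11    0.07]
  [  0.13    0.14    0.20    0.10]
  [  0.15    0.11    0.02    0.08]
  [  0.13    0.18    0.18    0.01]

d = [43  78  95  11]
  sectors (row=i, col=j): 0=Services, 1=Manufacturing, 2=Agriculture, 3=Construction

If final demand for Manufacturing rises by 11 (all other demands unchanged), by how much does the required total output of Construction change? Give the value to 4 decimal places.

Form M = I − A:
  [  0.84   -0.14   -0.11   -0.07]
  [ -0.13    0.86   -0.20   -0.10]
  [ -0.15   -0.11    0.98   -0.08]
  [ -0.13   -0.18   -0.18    0.99]
Leontief inverse L = M⁻¹:
  [  1.2933    0.2679    0.2249    0.1367]
  [  0.2851    1.2881    0.3273    0.1767]
  [  0.2518    0.2107    1.1154    0.1292]
  [  0.2674    0.3077    0.2919    1.0837]
Total output x = L · d:
  x_0 = 1.2933·43 + 0.2679·78 + 0.2249·95 + 0.1367·11 = 99.3801
  x_1 = 0.2851·43 + 1.2881·78 + 0.3273·95 + 0.1767·11 = 145.7713
  x_2 = 0.2518·43 + 0.2107·78 + 1.1154·95 + 0.1292·11 = 134.6465
  x_3 = 0.2674·43 + 0.3077·78 + 0.2919·95 + 1.0837·11 = 75.1461
Δx_3 = L[3,1] · Δd_1 = 0.3077 · 11 = 3.3845

3.3845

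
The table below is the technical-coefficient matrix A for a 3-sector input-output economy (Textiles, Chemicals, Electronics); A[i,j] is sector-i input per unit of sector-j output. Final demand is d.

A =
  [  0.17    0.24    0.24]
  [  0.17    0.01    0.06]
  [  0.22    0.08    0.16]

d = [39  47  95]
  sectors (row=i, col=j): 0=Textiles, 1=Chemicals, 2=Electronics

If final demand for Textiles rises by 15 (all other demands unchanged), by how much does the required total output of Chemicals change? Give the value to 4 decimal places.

Form M = I − A:
  [  0.83   -0.24   -0.24]
  [ -0.17    0.99   -0.06]
  [ -0.22   -0.08    0.84]
Leontief inverse L = M⁻¹:
  [  1.3936    0.3722    0.4248]
  [  0.2630    1.0862    0.1527]
  [  0.3900    0.2009    1.3163]
Total output x = L · d:
  x_0 = 1.3936·39 + 0.3722·47 + 0.4248·95 = 112.1968
  x_1 = 0.2630·39 + 1.0862·47 + 0.1527·95 = 75.8136
  x_2 = 0.3900·39 + 0.2009·47 + 1.3163·95 = 149.7005
Δx_1 = L[1,0] · Δd_0 = 0.2630 · 15 = 3.9443

3.9443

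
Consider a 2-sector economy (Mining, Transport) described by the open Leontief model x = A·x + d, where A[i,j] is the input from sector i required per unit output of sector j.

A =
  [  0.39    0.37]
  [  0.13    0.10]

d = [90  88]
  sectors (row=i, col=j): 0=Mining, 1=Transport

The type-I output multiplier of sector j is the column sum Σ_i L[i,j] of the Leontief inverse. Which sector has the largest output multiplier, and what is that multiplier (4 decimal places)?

Form M = I − A:
  [  0.61   -0.37]
  [ -0.13    0.90]
Leontief inverse L = M⁻¹:
  [  1.7968    0.7387]
  [  0.2595    1.2178]
Total output x = L · d:
  x_0 = 1.7968·90 + 0.7387·88 = 226.7119
  x_1 = 0.2595·90 + 1.2178·88 = 130.5251
Output multipliers (column sums of L):
  Mining: 2.0563
  Transport: 1.9565

Mining (2.0563)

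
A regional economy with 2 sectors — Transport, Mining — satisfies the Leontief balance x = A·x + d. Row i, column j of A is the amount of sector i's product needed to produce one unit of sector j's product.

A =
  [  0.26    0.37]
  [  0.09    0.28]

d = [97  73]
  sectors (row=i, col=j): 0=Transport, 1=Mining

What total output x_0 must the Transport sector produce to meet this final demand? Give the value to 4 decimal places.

Form M = I − A:
  [  0.74   -0.37]
  [ -0.09    0.72]
Leontief inverse L = M⁻¹:
  [  1.4414    0.7407]
  [  0.1802    1.4815]
Total output x = L · d:
  x_0 = 1.4414·97 + 0.7407·73 = 193.8939
  x_1 = 0.1802·97 + 1.4815·73 = 125.6256

193.8939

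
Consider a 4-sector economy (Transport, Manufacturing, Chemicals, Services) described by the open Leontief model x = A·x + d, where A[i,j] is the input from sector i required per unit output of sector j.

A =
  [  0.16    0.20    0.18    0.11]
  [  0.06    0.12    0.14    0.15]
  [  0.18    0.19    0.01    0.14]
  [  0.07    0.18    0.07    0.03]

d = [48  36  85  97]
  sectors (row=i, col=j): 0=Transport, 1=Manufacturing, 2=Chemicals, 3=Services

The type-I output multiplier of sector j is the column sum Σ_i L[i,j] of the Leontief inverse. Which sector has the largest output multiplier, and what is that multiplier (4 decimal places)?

Manufacturing (2.3451)

Form M = I − A:
  [  0.84   -0.20   -0.18   -0.11]
  [ -0.06    0.88   -0.14   -0.15]
  [ -0.18   -0.19    0.99   -0.14]
  [ -0.07   -0.18   -0.07    0.97]
Leontief inverse L = M⁻¹:
  [  1.3096    0.4187    0.3156    0.2588]
  [  0.1601    1.2723    0.2265    0.2476]
  [  0.2893    0.3617    1.1317    0.2521]
  [  0.1451    0.2924    0.1465    1.1137]
Total output x = L · d:
  x_0 = 1.3096·48 + 0.4187·36 + 0.3156·85 + 0.2588·97 = 129.8663
  x_1 = 0.1601·48 + 1.2723·36 + 0.2265·85 + 0.2476·97 = 96.7561
  x_2 = 0.2893·48 + 0.3617·36 + 1.1317·85 + 0.2521·97 = 147.5516
  x_3 = 0.1451·48 + 0.2924·36 + 0.1465·85 + 1.1137·97 = 137.9746
Output multipliers (column sums of L):
  Transport: 1.9041
  Manufacturing: 2.3451
  Chemicals: 1.8203
  Services: 1.8722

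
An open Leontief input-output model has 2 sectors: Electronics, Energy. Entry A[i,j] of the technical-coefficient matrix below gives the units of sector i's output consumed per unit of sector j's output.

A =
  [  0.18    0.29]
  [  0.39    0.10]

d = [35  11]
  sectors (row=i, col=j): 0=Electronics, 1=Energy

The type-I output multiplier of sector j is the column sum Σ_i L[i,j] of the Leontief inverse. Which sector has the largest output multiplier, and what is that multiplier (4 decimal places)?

Form M = I − A:
  [  0.82   -0.29]
  [ -0.39    0.90]
Leontief inverse L = M⁻¹:
  [  1.4402    0.4641]
  [  0.6241    1.3122]
Total output x = L · d:
  x_0 = 1.4402·35 + 0.4641·11 = 55.5129
  x_1 = 0.6241·35 + 1.3122·11 = 36.2778
Output multipliers (column sums of L):
  Electronics: 2.0643
  Energy: 1.7763

Electronics (2.0643)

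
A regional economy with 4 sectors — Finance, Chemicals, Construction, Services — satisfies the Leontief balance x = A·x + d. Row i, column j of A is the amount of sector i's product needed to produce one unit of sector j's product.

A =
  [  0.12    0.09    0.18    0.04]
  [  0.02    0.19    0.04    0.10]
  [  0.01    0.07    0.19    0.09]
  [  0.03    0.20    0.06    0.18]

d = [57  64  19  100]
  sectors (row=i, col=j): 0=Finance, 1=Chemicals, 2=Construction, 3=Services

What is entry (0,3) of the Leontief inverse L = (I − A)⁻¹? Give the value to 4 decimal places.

Form M = I − A:
  [  0.88   -0.09   -0.18   -0.04]
  [ -0.02    0.81   -0.04   -0.10]
  [ -0.01   -0.07    0.81   -0.09]
  [ -0.03   -0.20   -0.06    0.82]
Leontief inverse L = M⁻¹:
  [  1.1471    0.1775    0.2716    0.1074]
  [  0.0359    1.2873    0.0840    0.1680]
  [  0.0231    0.1503    1.2588    0.1576]
  [  0.0524    0.3315    0.1225    1.2759]
Total output x = L · d:
  x_0 = 1.1471·57 + 0.1775·64 + 0.2716·19 + 0.1074·100 = 92.6471
  x_1 = 0.0359·57 + 1.2873·64 + 0.0840·19 + 0.1680·100 = 102.8269
  x_2 = 0.0231·57 + 0.1503·64 + 1.2588·19 + 0.1576·100 = 50.6117
  x_3 = 0.0524·57 + 0.3315·64 + 0.1225·19 + 1.2759·100 = 154.1238

L[0,3] = 0.1074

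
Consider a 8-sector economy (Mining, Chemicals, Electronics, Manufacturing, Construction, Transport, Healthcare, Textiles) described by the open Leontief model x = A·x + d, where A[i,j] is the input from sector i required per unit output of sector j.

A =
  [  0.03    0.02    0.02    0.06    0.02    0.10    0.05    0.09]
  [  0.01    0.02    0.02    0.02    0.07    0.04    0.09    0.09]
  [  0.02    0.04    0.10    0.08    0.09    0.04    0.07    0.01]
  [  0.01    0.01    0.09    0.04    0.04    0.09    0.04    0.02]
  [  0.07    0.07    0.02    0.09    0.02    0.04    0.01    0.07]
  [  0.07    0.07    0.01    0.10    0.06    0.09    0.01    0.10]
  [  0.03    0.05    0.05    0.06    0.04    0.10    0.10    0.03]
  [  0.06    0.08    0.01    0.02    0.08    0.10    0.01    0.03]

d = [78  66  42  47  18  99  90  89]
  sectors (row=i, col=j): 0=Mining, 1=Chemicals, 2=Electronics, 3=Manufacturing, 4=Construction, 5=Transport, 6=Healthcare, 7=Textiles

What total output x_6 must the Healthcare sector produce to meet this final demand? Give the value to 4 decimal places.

Form M = I − A:
  [  0.97   -0.02   -0.02   -0.06   -0.02   -0.10   -0.05   -0.09]
  [ -0.01    0.98   -0.02   -0.02   -0.07   -0.04   -0.09   -0.09]
  [ -0.02   -0.04    0.90   -0.08   -0.09   -0.04   -0.07   -0.01]
  [ -0.01   -0.01   -0.09    0.96   -0.04   -0.09   -0.04   -0.02]
  [ -0.07   -0.07   -0.02   -0.09    0.98   -0.04   -0.01   -0.07]
  [ -0.07   -0.07   -0.01   -0.10   -0.06    0.91   -0.01   -0.10]
  [ -0.03   -0.05   -0.05   -0.06   -0.04   -0.10    0.90   -0.03]
  [ -0.06   -0.08   -0.01   -0.02   -0.08   -0.10   -0.01    0.97]
Leontief inverse L = M⁻¹:
  [  1.0590    0.0539    0.0433    0.0998    0.0566    0.1554    0.0758    0.1282]
  [  0.0373    1.0530    0.0410    0.0563    0.1022    0.0886    0.1165    0.1229]
  [  0.0480    0.0741    1.1372    0.1290    0.1300    0.0941    0.1073    0.0481]
  [  0.0341    0.0388    0.1170    1.0803    0.0734    0.1335    0.0658    0.0513]
  [  0.0937    0.0975    0.0444    0.1245    1.0543    0.0912    0.0379    0.1074]
  [  0.1052    0.1099    0.0388    0.1483    0.1046    1.1576    0.0422    0.1516]
  [  0.0611    0.0873    0.0819    0.1097    0.0819    0.1619    1.1380    0.0747]
  [  0.0890    0.1120    0.0287    0.0611    0.1134    0.1492    0.0360    1.0758]
Total output x = L · d:
  x_0 = 1.0590·78 + 0.0539·66 + 0.0433·42 + 0.0998·47 + 0.0566·18 + 0.1554·99 + 0.0758·90 + 0.1282·89 = 127.3072
  x_1 = 0.0373·78 + 1.0530·66 + 0.0410·42 + 0.0563·47 + 0.1022·18 + 0.0886·99 + 0.1165·90 + 0.1229·89 = 108.8034
  x_2 = 0.0480·78 + 0.0741·66 + 1.1372·42 + 0.1290·47 + 0.1300·18 + 0.0941·99 + 0.1073·90 + 0.0481·89 = 88.0515
  x_3 = 0.0341·78 + 0.0388·66 + 0.1170·42 + 1.0803·47 + 0.0734·18 + 0.1335·99 + 0.0658·90 + 0.0513·89 = 85.9372
  x_4 = 0.0937·78 + 0.0975·66 + 0.0444·42 + 0.1245·47 + 1.0543·18 + 0.0912·99 + 0.0379·90 + 0.1074·89 = 62.4362
  x_5 = 0.1052·78 + 0.1099·66 + 0.0388·42 + 0.1483·47 + 0.1046·18 + 1.1576·99 + 0.0422·90 + 0.1516·89 = 157.8301
  x_6 = 0.0611·78 + 0.0873·66 + 0.0819·42 + 0.1097·47 + 0.0819·18 + 0.1619·99 + 1.1380·90 + 0.0747·89 = 145.6942
  x_7 = 0.0890·78 + 0.1120·66 + 0.0287·42 + 0.0611·47 + 0.1134·18 + 0.1492·99 + 0.0360·90 + 1.0758·89 = 134.2029

145.6942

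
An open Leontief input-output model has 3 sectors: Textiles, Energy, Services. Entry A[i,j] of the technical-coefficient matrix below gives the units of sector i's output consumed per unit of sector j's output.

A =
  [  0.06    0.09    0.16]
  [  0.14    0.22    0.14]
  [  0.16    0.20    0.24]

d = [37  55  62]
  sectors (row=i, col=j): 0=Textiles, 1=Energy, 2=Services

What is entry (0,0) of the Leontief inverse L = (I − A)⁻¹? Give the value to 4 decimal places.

L[0,0] = 1.1413

Form M = I − A:
  [  0.94   -0.09   -0.16]
  [ -0.14    0.78   -0.14]
  [ -0.16   -0.20    0.76]
Leontief inverse L = M⁻¹:
  [  1.1413    0.2029    0.2776]
  [  0.2603    1.3919    0.3112]
  [  0.3088    0.4090    1.4561]
Total output x = L · d:
  x_0 = 1.1413·37 + 0.2029·55 + 0.2776·62 = 70.6009
  x_1 = 0.2603·37 + 1.3919·55 + 0.3112·62 = 105.4770
  x_2 = 0.3088·37 + 0.4090·55 + 1.4561·62 = 124.1994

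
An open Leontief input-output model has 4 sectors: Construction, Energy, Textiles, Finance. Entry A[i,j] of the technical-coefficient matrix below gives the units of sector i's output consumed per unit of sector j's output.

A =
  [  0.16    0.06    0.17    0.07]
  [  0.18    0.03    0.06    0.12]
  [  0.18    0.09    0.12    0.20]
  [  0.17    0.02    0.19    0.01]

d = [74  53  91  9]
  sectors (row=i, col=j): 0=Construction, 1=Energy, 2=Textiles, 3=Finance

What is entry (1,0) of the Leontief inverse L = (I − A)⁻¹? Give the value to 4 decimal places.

Form M = I − A:
  [  0.84   -0.06   -0.17   -0.07]
  [ -0.18    0.97   -0.06   -0.12]
  [ -0.18   -0.09    0.88   -0.20]
  [ -0.17   -0.02   -0.19    0.99]
Leontief inverse L = M⁻¹:
  [  1.3118    0.1121    0.2970    0.1663]
  [  0.3036    1.0695    0.1717    0.1858]
  [  0.3680    0.1481    1.2830    0.3032]
  [  0.3020    0.0693    0.3007    1.1006]
Total output x = L · d:
  x_0 = 1.3118·74 + 0.1121·53 + 0.2970·91 + 0.1663·9 = 131.5382
  x_1 = 0.3036·74 + 1.0695·53 + 0.1717·91 + 0.1858·9 = 96.4385
  x_2 = 0.3680·74 + 0.1481·53 + 1.2830·91 + 0.3032·9 = 154.5617
  x_3 = 0.3020·74 + 0.0693·53 + 0.3007·91 + 1.1006·9 = 63.2899

L[1,0] = 0.3036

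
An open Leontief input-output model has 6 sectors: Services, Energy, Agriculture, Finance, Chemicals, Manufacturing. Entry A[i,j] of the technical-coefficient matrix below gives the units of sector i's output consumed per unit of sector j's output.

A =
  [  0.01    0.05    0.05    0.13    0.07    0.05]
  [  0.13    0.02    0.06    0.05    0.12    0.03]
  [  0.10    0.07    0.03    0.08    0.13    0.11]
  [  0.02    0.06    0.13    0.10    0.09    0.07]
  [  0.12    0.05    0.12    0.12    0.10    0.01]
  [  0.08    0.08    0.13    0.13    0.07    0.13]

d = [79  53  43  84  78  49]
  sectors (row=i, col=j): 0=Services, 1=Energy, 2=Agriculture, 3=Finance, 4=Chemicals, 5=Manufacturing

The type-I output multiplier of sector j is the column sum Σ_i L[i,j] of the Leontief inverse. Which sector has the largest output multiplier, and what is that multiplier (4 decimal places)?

Form M = I − A:
  [  0.99   -0.05   -0.05   -0.13   -0.07   -0.05]
  [ -0.13    0.98   -0.06   -0.05   -0.12   -0.03]
  [ -0.10   -0.07    0.97   -0.08   -0.13   -0.11]
  [ -0.02   -0.06   -0.13    0.90   -0.09   -0.07]
  [ -0.12   -0.05   -0.12   -0.12    0.90   -0.01]
  [ -0.08   -0.08   -0.13   -0.13   -0.07    0.87]
Leontief inverse L = M⁻¹:
  [  1.0626    0.0900    0.1176    0.2015    0.1393    0.0968]
  [  0.1849    1.0633    0.1275    0.1340    0.1939    0.0764]
  [  0.1753    0.1264    1.1241    0.1875    0.2252    0.1742]
  [  0.0935    0.1133    0.2124    1.1936    0.1829    0.1343]
  [  0.1897    0.1047    0.2036    0.2213    1.1969    0.0718]
  [  0.1701    0.1503    0.2386    0.2550    0.1879    1.2172]
Total output x = L · d:
  x_0 = 1.0626·79 + 0.0900·53 + 0.1176·43 + 0.2015·84 + 0.1393·78 + 0.0968·49 = 126.3015
  x_1 = 0.1849·79 + 1.0633·53 + 0.1275·43 + 0.1340·84 + 0.1939·78 + 0.0764·49 = 106.5682
  x_2 = 0.1753·79 + 0.1264·53 + 1.1241·43 + 0.1875·84 + 0.2252·78 + 0.1742·49 = 110.7330
  x_3 = 0.0935·79 + 0.1133·53 + 0.2124·43 + 1.1936·84 + 0.1829·78 + 0.1343·49 = 143.6231
  x_4 = 0.1897·79 + 0.1047·53 + 0.2036·43 + 0.2213·84 + 1.1969·78 + 0.0718·49 = 144.7569
  x_5 = 0.1701·79 + 0.1503·53 + 0.2386·43 + 0.2550·84 + 0.1879·78 + 1.2172·49 = 127.3895
Output multipliers (column sums of L):
  Services: 1.8760
  Energy: 1.6480
  Agriculture: 2.0238
  Finance: 2.1928
  Chemicals: 2.1261
  Manufacturing: 1.7708

Finance (2.1928)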